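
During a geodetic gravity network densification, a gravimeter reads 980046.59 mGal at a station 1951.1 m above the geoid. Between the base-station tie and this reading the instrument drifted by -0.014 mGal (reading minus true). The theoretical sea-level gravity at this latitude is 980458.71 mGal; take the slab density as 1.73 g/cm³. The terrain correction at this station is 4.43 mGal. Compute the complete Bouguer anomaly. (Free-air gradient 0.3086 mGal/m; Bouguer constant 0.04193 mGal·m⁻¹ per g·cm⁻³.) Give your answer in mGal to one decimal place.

52.9

Drift-corrected reading = 980046.59 − (-0.014) = 980046.604 mGal
Free-air correction = 0.3086 × 1951.1 = 602.11 mGal
Free-air anomaly = 980046.604 − 980458.71 + (602.11) = 190.004 mGal
Bouguer slab correction = 0.04193 × 1.73 × 1951.1 = 141.53 mGal
Simple Bouguer anomaly = 190.004 − (141.53) = 48.474 mGal
Complete Bouguer anomaly = 48.474 + 4.43 = 52.904 mGal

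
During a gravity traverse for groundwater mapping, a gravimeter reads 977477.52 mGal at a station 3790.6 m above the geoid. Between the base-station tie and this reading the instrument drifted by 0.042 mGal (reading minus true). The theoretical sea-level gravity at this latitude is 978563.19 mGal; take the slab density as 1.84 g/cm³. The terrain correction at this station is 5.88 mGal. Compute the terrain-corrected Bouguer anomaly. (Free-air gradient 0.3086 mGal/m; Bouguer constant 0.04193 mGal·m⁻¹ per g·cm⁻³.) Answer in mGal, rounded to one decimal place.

Drift-corrected reading = 977477.52 − (0.042) = 977477.478 mGal
Free-air correction = 0.3086 × 3790.6 = 1169.78 mGal
Free-air anomaly = 977477.478 − 978563.19 + (1169.78) = 84.068 mGal
Bouguer slab correction = 0.04193 × 1.84 × 3790.6 = 292.45 mGal
Simple Bouguer anomaly = 84.068 − (292.45) = -208.382 mGal
Complete Bouguer anomaly = -208.382 + 5.88 = -202.502 mGal

-202.5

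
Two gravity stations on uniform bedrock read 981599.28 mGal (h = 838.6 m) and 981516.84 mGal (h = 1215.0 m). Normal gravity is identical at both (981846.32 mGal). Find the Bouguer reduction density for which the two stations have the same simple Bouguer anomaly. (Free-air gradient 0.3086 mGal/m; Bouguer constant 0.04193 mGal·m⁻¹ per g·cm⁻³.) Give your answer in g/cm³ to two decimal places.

2.14

Δg_obs = 981516.84 − 981599.28 = -82.44 mGal over Δh = 1215.0 − 838.6 = 376.4 m
Equal Bouguer anomalies ⇒ Δg_obs + (0.3086 − 0.04193ρ)·Δh = 0
0.3086 − 0.04193ρ = −Δg_obs/Δh = 0.21902
ρ = (0.3086 − 0.21902) / 0.04193 = 2.14 g/cm³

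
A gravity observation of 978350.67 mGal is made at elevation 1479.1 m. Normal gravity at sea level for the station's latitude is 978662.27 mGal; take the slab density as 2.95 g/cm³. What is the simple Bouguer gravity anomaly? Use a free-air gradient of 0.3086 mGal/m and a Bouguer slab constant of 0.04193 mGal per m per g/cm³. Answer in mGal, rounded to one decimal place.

Free-air correction = 0.3086 × 1479.1 = 456.45 mGal
Free-air anomaly = 978350.67 − 978662.27 + (456.45) = 144.85 mGal
Bouguer slab correction = 0.04193 × 2.95 × 1479.1 = 182.96 mGal
Simple Bouguer anomaly = 144.85 − (182.96) = -38.11 mGal

-38.1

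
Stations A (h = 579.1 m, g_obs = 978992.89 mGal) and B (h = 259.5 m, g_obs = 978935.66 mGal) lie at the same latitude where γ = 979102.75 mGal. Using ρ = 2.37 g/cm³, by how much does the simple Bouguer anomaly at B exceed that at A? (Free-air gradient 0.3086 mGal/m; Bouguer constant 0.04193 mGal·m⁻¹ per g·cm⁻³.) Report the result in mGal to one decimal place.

Δg_SB(A) = 978992.89 − 979102.75 + 0.3086×579.1 − 0.04193×2.37×579.1 = 11.30 mGal
Δg_SB(B) = 978935.66 − 979102.75 + 0.3086×259.5 − 0.04193×2.37×259.5 = -112.80 mGal
Difference = -112.80 − (11.30) = -124.10 mGal

-124.1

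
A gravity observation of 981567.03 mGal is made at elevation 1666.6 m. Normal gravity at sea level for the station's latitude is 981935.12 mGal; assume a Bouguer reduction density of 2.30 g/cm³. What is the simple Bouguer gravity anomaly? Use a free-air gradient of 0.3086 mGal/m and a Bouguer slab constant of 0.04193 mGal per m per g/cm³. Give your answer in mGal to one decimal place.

-14.5

Free-air correction = 0.3086 × 1666.6 = 514.31 mGal
Free-air anomaly = 981567.03 − 981935.12 + (514.31) = 146.22 mGal
Bouguer slab correction = 0.04193 × 2.30 × 1666.6 = 160.73 mGal
Simple Bouguer anomaly = 146.22 − (160.73) = -14.51 mGal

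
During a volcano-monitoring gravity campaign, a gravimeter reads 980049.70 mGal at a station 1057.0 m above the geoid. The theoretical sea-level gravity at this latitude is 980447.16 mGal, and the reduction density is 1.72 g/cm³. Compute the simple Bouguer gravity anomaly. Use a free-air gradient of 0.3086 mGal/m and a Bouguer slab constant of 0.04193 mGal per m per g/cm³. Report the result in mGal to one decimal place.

-147.5

Free-air correction = 0.3086 × 1057.0 = 326.19 mGal
Free-air anomaly = 980049.70 − 980447.16 + (326.19) = -71.27 mGal
Bouguer slab correction = 0.04193 × 1.72 × 1057.0 = 76.23 mGal
Simple Bouguer anomaly = -71.27 − (76.23) = -147.50 mGal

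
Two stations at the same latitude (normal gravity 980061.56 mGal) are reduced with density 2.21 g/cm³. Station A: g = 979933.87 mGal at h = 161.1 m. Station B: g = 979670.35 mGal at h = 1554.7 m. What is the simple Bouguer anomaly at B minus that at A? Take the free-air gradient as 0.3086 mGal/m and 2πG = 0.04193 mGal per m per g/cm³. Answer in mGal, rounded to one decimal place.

Δg_SB(A) = 979933.87 − 980061.56 + 0.3086×161.1 − 0.04193×2.21×161.1 = -92.90 mGal
Δg_SB(B) = 979670.35 − 980061.56 + 0.3086×1554.7 − 0.04193×2.21×1554.7 = -55.50 mGal
Difference = -55.50 − (-92.90) = 37.40 mGal

37.4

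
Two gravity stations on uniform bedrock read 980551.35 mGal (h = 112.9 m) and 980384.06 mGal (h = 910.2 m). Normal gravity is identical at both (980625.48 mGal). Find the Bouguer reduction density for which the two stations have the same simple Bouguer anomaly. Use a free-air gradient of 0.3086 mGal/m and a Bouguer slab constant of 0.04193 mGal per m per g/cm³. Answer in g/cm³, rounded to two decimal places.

2.36

Δg_obs = 980384.06 − 980551.35 = -167.29 mGal over Δh = 910.2 − 112.9 = 797.3 m
Equal Bouguer anomalies ⇒ Δg_obs + (0.3086 − 0.04193ρ)·Δh = 0
0.3086 − 0.04193ρ = −Δg_obs/Δh = 0.20982
ρ = (0.3086 − 0.20982) / 0.04193 = 2.36 g/cm³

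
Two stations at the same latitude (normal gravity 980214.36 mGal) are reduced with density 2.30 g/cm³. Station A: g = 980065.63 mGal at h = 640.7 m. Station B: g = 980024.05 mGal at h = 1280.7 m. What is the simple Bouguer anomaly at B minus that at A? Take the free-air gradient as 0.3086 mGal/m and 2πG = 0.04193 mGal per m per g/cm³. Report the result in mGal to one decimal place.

Δg_SB(A) = 980065.63 − 980214.36 + 0.3086×640.7 − 0.04193×2.30×640.7 = -12.80 mGal
Δg_SB(B) = 980024.05 − 980214.36 + 0.3086×1280.7 − 0.04193×2.30×1280.7 = 81.40 mGal
Difference = 81.40 − (-12.80) = 94.20 mGal

94.2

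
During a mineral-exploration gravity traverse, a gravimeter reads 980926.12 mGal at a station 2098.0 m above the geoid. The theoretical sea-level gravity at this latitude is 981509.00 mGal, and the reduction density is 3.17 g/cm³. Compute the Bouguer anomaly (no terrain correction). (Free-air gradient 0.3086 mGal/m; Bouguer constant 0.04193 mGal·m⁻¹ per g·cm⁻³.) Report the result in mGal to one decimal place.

Free-air correction = 0.3086 × 2098.0 = 647.44 mGal
Free-air anomaly = 980926.12 − 981509.00 + (647.44) = 64.56 mGal
Bouguer slab correction = 0.04193 × 3.17 × 2098.0 = 278.86 mGal
Simple Bouguer anomaly = 64.56 − (278.86) = -214.30 mGal

-214.3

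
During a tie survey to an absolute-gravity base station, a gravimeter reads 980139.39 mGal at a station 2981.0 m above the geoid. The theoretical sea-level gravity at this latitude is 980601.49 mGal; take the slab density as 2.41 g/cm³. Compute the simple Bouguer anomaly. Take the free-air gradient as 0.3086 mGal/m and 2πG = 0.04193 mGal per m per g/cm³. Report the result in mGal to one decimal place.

Free-air correction = 0.3086 × 2981.0 = 919.94 mGal
Free-air anomaly = 980139.39 − 980601.49 + (919.94) = 457.84 mGal
Bouguer slab correction = 0.04193 × 2.41 × 2981.0 = 301.23 mGal
Simple Bouguer anomaly = 457.84 − (301.23) = 156.61 mGal

156.6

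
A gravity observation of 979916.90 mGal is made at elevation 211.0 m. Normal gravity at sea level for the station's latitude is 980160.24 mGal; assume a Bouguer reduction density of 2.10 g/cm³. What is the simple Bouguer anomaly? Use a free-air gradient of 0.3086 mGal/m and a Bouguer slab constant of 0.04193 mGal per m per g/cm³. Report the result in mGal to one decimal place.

Free-air correction = 0.3086 × 211.0 = 65.11 mGal
Free-air anomaly = 979916.90 − 980160.24 + (65.11) = -178.23 mGal
Bouguer slab correction = 0.04193 × 2.10 × 211.0 = 18.58 mGal
Simple Bouguer anomaly = -178.23 − (18.58) = -196.81 mGal

-196.8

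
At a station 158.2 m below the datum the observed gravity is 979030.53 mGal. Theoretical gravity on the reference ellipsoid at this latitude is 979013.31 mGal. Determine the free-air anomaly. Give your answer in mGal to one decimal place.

-31.6

Free-air correction = 0.3086 × -158.2 = -48.82 mGal
Free-air anomaly = 979030.53 − 979013.31 + (-48.82) = -31.60 mGal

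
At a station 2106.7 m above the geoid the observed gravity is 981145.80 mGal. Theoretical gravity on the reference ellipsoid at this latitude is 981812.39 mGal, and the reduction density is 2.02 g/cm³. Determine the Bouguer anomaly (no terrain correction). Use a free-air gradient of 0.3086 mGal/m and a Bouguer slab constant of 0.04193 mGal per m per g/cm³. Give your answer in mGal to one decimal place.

-194.9

Free-air correction = 0.3086 × 2106.7 = 650.13 mGal
Free-air anomaly = 981145.80 − 981812.39 + (650.13) = -16.46 mGal
Bouguer slab correction = 0.04193 × 2.02 × 2106.7 = 178.43 mGal
Simple Bouguer anomaly = -16.46 − (178.43) = -194.89 mGal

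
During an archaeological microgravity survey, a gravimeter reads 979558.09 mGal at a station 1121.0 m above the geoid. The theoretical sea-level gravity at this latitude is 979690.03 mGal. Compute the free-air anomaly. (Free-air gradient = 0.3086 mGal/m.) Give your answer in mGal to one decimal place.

214.0

Free-air correction = 0.3086 × 1121.0 = 345.94 mGal
Free-air anomaly = 979558.09 − 979690.03 + (345.94) = 214.00 mGal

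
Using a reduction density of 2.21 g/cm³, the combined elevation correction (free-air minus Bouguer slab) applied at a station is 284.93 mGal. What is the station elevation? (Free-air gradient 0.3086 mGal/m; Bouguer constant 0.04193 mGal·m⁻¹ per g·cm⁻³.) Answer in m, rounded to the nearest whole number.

Combined gradient = 0.3086 − 0.04193 × 2.21 = 0.2159347 mGal/m
h = 284.93 / 0.2159347 = 1319.52 m

1320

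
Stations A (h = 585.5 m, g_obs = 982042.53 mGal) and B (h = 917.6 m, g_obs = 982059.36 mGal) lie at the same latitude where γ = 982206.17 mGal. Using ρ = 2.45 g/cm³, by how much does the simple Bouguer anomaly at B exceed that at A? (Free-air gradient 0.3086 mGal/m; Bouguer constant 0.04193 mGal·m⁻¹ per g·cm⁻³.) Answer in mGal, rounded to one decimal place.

Δg_SB(A) = 982042.53 − 982206.17 + 0.3086×585.5 − 0.04193×2.45×585.5 = -43.10 mGal
Δg_SB(B) = 982059.36 − 982206.17 + 0.3086×917.6 − 0.04193×2.45×917.6 = 42.10 mGal
Difference = 42.10 − (-43.10) = 85.20 mGal

85.2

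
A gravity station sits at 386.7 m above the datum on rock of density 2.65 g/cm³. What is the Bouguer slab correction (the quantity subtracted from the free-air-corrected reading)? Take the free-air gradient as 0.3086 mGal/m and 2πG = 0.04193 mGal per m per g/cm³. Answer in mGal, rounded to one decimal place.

43.0

Bouguer slab correction = 0.04193 × 2.65 × 386.7 = 43.0 mGal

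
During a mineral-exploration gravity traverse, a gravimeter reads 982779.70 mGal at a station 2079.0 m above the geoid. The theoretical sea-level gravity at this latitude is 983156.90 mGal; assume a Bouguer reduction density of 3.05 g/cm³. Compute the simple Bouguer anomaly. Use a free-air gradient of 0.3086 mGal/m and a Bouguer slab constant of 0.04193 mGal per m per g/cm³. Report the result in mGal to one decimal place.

-1.5

Free-air correction = 0.3086 × 2079.0 = 641.58 mGal
Free-air anomaly = 982779.70 − 983156.90 + (641.58) = 264.38 mGal
Bouguer slab correction = 0.04193 × 3.05 × 2079.0 = 265.88 mGal
Simple Bouguer anomaly = 264.38 − (265.88) = -1.50 mGal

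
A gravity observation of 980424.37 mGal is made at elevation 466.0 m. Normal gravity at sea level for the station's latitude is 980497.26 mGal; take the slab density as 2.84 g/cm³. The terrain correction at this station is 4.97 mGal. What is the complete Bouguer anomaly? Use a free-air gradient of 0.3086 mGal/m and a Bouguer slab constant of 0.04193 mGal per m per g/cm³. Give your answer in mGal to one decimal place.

20.4

Free-air correction = 0.3086 × 466.0 = 143.81 mGal
Free-air anomaly = 980424.37 − 980497.26 + (143.81) = 70.92 mGal
Bouguer slab correction = 0.04193 × 2.84 × 466.0 = 55.49 mGal
Simple Bouguer anomaly = 70.92 − (55.49) = 15.43 mGal
Complete Bouguer anomaly = 15.43 + 4.97 = 20.40 mGal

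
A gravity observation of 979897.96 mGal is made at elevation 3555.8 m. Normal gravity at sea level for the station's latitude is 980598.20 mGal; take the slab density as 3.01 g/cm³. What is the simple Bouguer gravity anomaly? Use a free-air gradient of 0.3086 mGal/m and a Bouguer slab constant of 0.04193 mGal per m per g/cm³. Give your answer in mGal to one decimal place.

-51.7

Free-air correction = 0.3086 × 3555.8 = 1097.32 mGal
Free-air anomaly = 979897.96 − 980598.20 + (1097.32) = 397.08 mGal
Bouguer slab correction = 0.04193 × 3.01 × 3555.8 = 448.78 mGal
Simple Bouguer anomaly = 397.08 − (448.78) = -51.70 mGal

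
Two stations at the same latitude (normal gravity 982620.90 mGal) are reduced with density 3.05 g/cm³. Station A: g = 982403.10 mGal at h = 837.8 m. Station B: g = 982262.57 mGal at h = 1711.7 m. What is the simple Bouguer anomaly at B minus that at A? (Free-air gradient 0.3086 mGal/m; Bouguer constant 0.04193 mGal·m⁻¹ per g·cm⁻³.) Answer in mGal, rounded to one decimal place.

17.4

Δg_SB(A) = 982403.10 − 982620.90 + 0.3086×837.8 − 0.04193×3.05×837.8 = -66.40 mGal
Δg_SB(B) = 982262.57 − 982620.90 + 0.3086×1711.7 − 0.04193×3.05×1711.7 = -49.00 mGal
Difference = -49.00 − (-66.40) = 17.40 mGal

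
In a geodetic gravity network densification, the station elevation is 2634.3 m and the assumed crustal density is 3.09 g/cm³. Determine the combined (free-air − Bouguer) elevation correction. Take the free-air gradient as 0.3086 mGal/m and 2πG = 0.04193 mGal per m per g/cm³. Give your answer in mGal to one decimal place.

471.6

Combined gradient = 0.3086 − 0.04193 × 3.09 = 0.1790363 mGal/m
Combined elevation correction = 0.1790363 × 2634.3 = 471.6 mGal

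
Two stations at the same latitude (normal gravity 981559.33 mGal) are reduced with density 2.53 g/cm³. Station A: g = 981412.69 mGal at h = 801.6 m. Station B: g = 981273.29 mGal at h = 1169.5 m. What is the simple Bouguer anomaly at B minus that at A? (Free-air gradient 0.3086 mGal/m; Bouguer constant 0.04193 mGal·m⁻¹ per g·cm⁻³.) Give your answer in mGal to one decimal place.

-64.9

Δg_SB(A) = 981412.69 − 981559.33 + 0.3086×801.6 − 0.04193×2.53×801.6 = 15.70 mGal
Δg_SB(B) = 981273.29 − 981559.33 + 0.3086×1169.5 − 0.04193×2.53×1169.5 = -49.20 mGal
Difference = -49.20 − (15.70) = -64.90 mGal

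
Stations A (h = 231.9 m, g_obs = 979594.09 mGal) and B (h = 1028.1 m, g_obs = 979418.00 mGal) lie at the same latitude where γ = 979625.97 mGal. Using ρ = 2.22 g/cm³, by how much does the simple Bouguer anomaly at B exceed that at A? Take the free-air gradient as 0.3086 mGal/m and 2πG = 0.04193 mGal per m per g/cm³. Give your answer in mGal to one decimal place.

-4.5

Δg_SB(A) = 979594.09 − 979625.97 + 0.3086×231.9 − 0.04193×2.22×231.9 = 18.10 mGal
Δg_SB(B) = 979418.00 − 979625.97 + 0.3086×1028.1 − 0.04193×2.22×1028.1 = 13.60 mGal
Difference = 13.60 − (18.10) = -4.50 mGal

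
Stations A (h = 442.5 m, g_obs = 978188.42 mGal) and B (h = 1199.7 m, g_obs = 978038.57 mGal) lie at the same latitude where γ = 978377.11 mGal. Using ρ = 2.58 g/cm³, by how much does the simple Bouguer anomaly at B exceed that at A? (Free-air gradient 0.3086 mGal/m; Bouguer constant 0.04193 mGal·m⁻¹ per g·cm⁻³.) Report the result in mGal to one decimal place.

Δg_SB(A) = 978188.42 − 978377.11 + 0.3086×442.5 − 0.04193×2.58×442.5 = -100.00 mGal
Δg_SB(B) = 978038.57 − 978377.11 + 0.3086×1199.7 − 0.04193×2.58×1199.7 = -98.10 mGal
Difference = -98.10 − (-100.00) = 1.90 mGal

1.9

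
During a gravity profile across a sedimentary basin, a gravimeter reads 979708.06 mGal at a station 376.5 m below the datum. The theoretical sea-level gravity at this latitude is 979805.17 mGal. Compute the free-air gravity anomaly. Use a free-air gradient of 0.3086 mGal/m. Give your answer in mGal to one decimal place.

-213.3

Free-air correction = 0.3086 × -376.5 = -116.19 mGal
Free-air anomaly = 979708.06 − 979805.17 + (-116.19) = -213.30 mGal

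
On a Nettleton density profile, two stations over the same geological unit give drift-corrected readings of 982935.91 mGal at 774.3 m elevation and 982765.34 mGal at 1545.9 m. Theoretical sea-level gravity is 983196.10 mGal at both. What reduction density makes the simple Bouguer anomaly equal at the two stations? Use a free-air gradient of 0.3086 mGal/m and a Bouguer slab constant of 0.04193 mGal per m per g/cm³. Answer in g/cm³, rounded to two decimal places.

2.09

Δg_obs = 982765.34 − 982935.91 = -170.57 mGal over Δh = 1545.9 − 774.3 = 771.6 m
Equal Bouguer anomalies ⇒ Δg_obs + (0.3086 − 0.04193ρ)·Δh = 0
0.3086 − 0.04193ρ = −Δg_obs/Δh = 0.22106
ρ = (0.3086 − 0.22106) / 0.04193 = 2.09 g/cm³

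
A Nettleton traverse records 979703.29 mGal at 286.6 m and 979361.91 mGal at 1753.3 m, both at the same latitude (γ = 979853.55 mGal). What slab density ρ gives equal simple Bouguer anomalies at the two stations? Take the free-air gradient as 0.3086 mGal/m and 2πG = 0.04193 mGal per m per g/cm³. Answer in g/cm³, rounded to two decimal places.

1.81

Δg_obs = 979361.91 − 979703.29 = -341.38 mGal over Δh = 1753.3 − 286.6 = 1466.7 m
Equal Bouguer anomalies ⇒ Δg_obs + (0.3086 − 0.04193ρ)·Δh = 0
0.3086 − 0.04193ρ = −Δg_obs/Δh = 0.23275
ρ = (0.3086 − 0.23275) / 0.04193 = 1.81 g/cm³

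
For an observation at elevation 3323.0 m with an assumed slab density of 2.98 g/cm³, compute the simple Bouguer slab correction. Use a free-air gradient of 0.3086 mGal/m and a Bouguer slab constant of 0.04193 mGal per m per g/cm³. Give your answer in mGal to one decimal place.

415.2

Bouguer slab correction = 0.04193 × 2.98 × 3323.0 = 415.2 mGal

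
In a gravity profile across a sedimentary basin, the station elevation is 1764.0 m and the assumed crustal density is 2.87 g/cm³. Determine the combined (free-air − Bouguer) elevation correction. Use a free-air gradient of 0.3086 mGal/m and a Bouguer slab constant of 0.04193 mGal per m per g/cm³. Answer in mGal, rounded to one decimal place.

332.1

Combined gradient = 0.3086 − 0.04193 × 2.87 = 0.1882609 mGal/m
Combined elevation correction = 0.1882609 × 1764.0 = 332.1 mGal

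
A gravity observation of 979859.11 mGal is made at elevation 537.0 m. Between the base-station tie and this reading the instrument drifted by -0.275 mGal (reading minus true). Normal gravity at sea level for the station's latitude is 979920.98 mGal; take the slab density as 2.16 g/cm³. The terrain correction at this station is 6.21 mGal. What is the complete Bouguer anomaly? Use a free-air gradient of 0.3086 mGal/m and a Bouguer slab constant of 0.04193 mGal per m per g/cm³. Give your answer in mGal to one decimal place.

61.7

Drift-corrected reading = 979859.11 − (-0.275) = 979859.385 mGal
Free-air correction = 0.3086 × 537.0 = 165.72 mGal
Free-air anomaly = 979859.385 − 979920.98 + (165.72) = 104.125 mGal
Bouguer slab correction = 0.04193 × 2.16 × 537.0 = 48.64 mGal
Simple Bouguer anomaly = 104.125 − (48.64) = 55.485 mGal
Complete Bouguer anomaly = 55.485 + 6.21 = 61.695 mGal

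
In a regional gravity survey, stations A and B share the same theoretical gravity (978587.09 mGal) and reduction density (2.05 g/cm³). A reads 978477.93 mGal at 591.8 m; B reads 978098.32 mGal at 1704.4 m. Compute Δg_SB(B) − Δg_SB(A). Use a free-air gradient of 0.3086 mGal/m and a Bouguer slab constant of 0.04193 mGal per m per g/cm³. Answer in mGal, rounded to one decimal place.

-131.9

Δg_SB(A) = 978477.93 − 978587.09 + 0.3086×591.8 − 0.04193×2.05×591.8 = 22.60 mGal
Δg_SB(B) = 978098.32 − 978587.09 + 0.3086×1704.4 − 0.04193×2.05×1704.4 = -109.30 mGal
Difference = -109.30 − (22.60) = -131.90 mGal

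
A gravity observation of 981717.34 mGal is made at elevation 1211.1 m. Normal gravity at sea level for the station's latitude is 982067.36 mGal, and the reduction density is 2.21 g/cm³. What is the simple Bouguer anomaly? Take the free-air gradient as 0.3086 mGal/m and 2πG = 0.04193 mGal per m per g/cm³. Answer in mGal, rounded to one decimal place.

Free-air correction = 0.3086 × 1211.1 = 373.75 mGal
Free-air anomaly = 981717.34 − 982067.36 + (373.75) = 23.73 mGal
Bouguer slab correction = 0.04193 × 2.21 × 1211.1 = 112.23 mGal
Simple Bouguer anomaly = 23.73 − (112.23) = -88.50 mGal

-88.5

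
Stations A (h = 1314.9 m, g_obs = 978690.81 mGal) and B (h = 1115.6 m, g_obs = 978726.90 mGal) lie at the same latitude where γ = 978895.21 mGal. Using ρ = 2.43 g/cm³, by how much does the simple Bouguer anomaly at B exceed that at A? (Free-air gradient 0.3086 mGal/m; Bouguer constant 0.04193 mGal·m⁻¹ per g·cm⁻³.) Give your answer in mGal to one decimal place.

Δg_SB(A) = 978690.81 − 978895.21 + 0.3086×1314.9 − 0.04193×2.43×1314.9 = 67.40 mGal
Δg_SB(B) = 978726.90 − 978895.21 + 0.3086×1115.6 − 0.04193×2.43×1115.6 = 62.30 mGal
Difference = 62.30 − (67.40) = -5.10 mGal

-5.1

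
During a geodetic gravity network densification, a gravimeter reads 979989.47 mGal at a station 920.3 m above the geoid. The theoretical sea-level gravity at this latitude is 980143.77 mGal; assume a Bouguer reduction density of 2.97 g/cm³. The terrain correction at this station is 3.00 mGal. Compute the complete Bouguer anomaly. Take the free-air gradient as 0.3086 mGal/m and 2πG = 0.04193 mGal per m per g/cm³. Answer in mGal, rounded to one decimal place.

18.1

Free-air correction = 0.3086 × 920.3 = 284.00 mGal
Free-air anomaly = 979989.47 − 980143.77 + (284.00) = 129.70 mGal
Bouguer slab correction = 0.04193 × 2.97 × 920.3 = 114.61 mGal
Simple Bouguer anomaly = 129.70 − (114.61) = 15.09 mGal
Complete Bouguer anomaly = 15.09 + 3.00 = 18.09 mGal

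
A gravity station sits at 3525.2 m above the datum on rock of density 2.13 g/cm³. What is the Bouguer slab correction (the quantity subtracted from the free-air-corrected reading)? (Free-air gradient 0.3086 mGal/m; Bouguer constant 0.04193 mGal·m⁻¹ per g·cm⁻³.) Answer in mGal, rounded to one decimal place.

Bouguer slab correction = 0.04193 × 2.13 × 3525.2 = 314.8 mGal

314.8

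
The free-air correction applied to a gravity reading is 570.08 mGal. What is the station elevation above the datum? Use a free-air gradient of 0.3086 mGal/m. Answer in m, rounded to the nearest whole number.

h = 570.08 / 0.3086 = 1847.31 m

1847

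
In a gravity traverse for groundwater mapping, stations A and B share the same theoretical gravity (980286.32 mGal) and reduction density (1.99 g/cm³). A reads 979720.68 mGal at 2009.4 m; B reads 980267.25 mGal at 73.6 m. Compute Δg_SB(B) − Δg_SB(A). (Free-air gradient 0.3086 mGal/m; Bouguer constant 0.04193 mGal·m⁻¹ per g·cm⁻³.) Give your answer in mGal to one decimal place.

Δg_SB(A) = 979720.68 − 980286.32 + 0.3086×2009.4 − 0.04193×1.99×2009.4 = -113.20 mGal
Δg_SB(B) = 980267.25 − 980286.32 + 0.3086×73.6 − 0.04193×1.99×73.6 = -2.50 mGal
Difference = -2.50 − (-113.20) = 110.70 mGal

110.7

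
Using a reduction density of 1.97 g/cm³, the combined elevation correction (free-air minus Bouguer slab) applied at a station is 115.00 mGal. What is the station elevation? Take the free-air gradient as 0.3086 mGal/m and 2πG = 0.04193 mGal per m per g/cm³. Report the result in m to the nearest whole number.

Combined gradient = 0.3086 − 0.04193 × 1.97 = 0.2259979 mGal/m
h = 115.00 / 0.2259979 = 508.85 m

509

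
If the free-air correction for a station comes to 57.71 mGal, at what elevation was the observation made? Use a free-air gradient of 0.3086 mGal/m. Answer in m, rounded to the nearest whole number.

h = 57.71 / 0.3086 = 187.01 m

187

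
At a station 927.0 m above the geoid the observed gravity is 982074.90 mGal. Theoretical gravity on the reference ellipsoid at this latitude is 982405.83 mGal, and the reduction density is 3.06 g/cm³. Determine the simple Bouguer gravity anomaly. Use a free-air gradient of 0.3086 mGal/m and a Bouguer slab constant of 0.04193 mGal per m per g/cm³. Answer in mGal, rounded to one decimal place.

Free-air correction = 0.3086 × 927.0 = 286.07 mGal
Free-air anomaly = 982074.90 − 982405.83 + (286.07) = -44.86 mGal
Bouguer slab correction = 0.04193 × 3.06 × 927.0 = 118.94 mGal
Simple Bouguer anomaly = -44.86 − (118.94) = -163.80 mGal

-163.8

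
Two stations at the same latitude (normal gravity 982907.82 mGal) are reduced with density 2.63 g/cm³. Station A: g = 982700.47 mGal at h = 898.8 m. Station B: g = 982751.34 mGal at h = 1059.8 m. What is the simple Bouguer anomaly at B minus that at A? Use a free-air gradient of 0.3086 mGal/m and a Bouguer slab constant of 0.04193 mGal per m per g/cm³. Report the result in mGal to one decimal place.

82.8

Δg_SB(A) = 982700.47 − 982907.82 + 0.3086×898.8 − 0.04193×2.63×898.8 = -29.10 mGal
Δg_SB(B) = 982751.34 − 982907.82 + 0.3086×1059.8 − 0.04193×2.63×1059.8 = 53.70 mGal
Difference = 53.70 − (-29.10) = 82.80 mGal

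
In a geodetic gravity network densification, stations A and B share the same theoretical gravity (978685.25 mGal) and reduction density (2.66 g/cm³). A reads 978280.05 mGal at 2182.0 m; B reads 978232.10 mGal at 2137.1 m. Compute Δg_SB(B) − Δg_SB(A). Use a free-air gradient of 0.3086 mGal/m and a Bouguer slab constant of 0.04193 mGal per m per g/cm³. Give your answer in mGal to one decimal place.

Δg_SB(A) = 978280.05 − 978685.25 + 0.3086×2182.0 − 0.04193×2.66×2182.0 = 24.80 mGal
Δg_SB(B) = 978232.10 − 978685.25 + 0.3086×2137.1 − 0.04193×2.66×2137.1 = -32.00 mGal
Difference = -32.00 − (24.80) = -56.80 mGal

-56.8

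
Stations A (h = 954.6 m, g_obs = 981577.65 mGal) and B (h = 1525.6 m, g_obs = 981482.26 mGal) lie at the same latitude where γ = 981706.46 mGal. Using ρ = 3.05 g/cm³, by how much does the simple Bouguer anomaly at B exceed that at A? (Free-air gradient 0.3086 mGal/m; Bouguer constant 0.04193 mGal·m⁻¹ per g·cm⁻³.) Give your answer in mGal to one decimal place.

7.8

Δg_SB(A) = 981577.65 − 981706.46 + 0.3086×954.6 − 0.04193×3.05×954.6 = 43.70 mGal
Δg_SB(B) = 981482.26 − 981706.46 + 0.3086×1525.6 − 0.04193×3.05×1525.6 = 51.50 mGal
Difference = 51.50 − (43.70) = 7.80 mGal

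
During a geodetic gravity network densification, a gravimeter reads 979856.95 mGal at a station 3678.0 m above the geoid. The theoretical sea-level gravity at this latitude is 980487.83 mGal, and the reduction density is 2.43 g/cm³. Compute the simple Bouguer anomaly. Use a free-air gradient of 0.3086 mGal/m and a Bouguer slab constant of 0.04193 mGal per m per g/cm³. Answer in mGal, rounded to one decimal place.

Free-air correction = 0.3086 × 3678.0 = 1135.03 mGal
Free-air anomaly = 979856.95 − 980487.83 + (1135.03) = 504.15 mGal
Bouguer slab correction = 0.04193 × 2.43 × 3678.0 = 374.75 mGal
Simple Bouguer anomaly = 504.15 − (374.75) = 129.40 mGal

129.4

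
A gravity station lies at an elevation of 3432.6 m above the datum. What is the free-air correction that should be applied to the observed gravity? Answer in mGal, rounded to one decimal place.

1059.3

Free-air correction = 0.3086 × 3432.6 = 1059.3 mGal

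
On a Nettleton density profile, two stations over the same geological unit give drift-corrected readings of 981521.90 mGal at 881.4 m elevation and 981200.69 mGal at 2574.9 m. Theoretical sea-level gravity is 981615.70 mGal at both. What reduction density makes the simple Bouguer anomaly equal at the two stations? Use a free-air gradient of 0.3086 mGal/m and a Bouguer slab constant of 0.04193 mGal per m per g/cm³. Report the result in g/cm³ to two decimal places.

2.84

Δg_obs = 981200.69 − 981521.90 = -321.21 mGal over Δh = 2574.9 − 881.4 = 1693.5 m
Equal Bouguer anomalies ⇒ Δg_obs + (0.3086 − 0.04193ρ)·Δh = 0
0.3086 − 0.04193ρ = −Δg_obs/Δh = 0.18967
ρ = (0.3086 − 0.18967) / 0.04193 = 2.84 g/cm³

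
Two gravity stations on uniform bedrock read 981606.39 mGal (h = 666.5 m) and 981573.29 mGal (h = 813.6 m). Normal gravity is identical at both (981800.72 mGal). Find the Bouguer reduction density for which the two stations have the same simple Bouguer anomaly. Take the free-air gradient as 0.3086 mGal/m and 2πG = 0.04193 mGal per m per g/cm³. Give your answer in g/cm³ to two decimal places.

1.99

Δg_obs = 981573.29 − 981606.39 = -33.10 mGal over Δh = 813.6 − 666.5 = 147.1 m
Equal Bouguer anomalies ⇒ Δg_obs + (0.3086 − 0.04193ρ)·Δh = 0
0.3086 − 0.04193ρ = −Δg_obs/Δh = 0.22502
ρ = (0.3086 − 0.22502) / 0.04193 = 1.99 g/cm³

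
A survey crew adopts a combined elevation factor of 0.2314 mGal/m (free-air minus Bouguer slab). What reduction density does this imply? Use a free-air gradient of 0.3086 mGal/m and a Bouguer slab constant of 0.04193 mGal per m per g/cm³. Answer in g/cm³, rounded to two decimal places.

0.2314 = 0.3086 − 0.04193 × ρ
ρ = (0.3086 − 0.2314) / 0.04193 = 1.84 g/cm³

1.84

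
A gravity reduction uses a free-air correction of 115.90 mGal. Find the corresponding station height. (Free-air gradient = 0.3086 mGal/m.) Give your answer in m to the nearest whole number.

h = 115.90 / 0.3086 = 375.57 m

376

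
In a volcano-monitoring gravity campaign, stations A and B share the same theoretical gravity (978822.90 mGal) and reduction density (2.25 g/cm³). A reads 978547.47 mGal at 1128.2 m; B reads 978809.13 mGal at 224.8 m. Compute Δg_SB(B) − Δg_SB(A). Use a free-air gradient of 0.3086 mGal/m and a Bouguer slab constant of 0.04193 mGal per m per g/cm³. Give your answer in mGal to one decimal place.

68.1

Δg_SB(A) = 978547.47 − 978822.90 + 0.3086×1128.2 − 0.04193×2.25×1128.2 = -33.70 mGal
Δg_SB(B) = 978809.13 − 978822.90 + 0.3086×224.8 − 0.04193×2.25×224.8 = 34.40 mGal
Difference = 34.40 − (-33.70) = 68.10 mGal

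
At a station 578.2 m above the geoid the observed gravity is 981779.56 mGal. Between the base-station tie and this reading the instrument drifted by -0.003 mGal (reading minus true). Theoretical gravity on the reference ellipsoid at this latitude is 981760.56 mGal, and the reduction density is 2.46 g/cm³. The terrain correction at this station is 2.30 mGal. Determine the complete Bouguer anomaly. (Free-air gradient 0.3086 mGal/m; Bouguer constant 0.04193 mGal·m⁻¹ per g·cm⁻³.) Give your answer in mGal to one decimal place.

Drift-corrected reading = 981779.56 − (-0.003) = 981779.563 mGal
Free-air correction = 0.3086 × 578.2 = 178.43 mGal
Free-air anomaly = 981779.563 − 981760.56 + (178.43) = 197.433 mGal
Bouguer slab correction = 0.04193 × 2.46 × 578.2 = 59.64 mGal
Simple Bouguer anomaly = 197.433 − (59.64) = 137.793 mGal
Complete Bouguer anomaly = 137.793 + 2.30 = 140.093 mGal

140.1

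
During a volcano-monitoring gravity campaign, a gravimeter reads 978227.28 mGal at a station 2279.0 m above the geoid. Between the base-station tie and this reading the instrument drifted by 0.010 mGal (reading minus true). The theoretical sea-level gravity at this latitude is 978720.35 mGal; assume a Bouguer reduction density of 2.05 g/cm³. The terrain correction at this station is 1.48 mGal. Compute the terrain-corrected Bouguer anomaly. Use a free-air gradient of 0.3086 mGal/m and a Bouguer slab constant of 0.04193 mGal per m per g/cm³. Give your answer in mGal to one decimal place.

15.8

Drift-corrected reading = 978227.28 − (0.010) = 978227.270 mGal
Free-air correction = 0.3086 × 2279.0 = 703.30 mGal
Free-air anomaly = 978227.270 − 978720.35 + (703.30) = 210.220 mGal
Bouguer slab correction = 0.04193 × 2.05 × 2279.0 = 195.89 mGal
Simple Bouguer anomaly = 210.220 − (195.89) = 14.330 mGal
Complete Bouguer anomaly = 14.330 + 1.48 = 15.810 mGal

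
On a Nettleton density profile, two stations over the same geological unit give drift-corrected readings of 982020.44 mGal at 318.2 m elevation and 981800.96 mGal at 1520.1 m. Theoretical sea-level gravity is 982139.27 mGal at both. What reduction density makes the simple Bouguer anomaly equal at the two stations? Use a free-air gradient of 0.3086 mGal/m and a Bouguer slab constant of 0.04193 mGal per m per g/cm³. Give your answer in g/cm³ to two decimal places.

Δg_obs = 981800.96 − 982020.44 = -219.48 mGal over Δh = 1520.1 − 318.2 = 1201.9 m
Equal Bouguer anomalies ⇒ Δg_obs + (0.3086 − 0.04193ρ)·Δh = 0
0.3086 − 0.04193ρ = −Δg_obs/Δh = 0.18261
ρ = (0.3086 − 0.18261) / 0.04193 = 3.00 g/cm³

3.00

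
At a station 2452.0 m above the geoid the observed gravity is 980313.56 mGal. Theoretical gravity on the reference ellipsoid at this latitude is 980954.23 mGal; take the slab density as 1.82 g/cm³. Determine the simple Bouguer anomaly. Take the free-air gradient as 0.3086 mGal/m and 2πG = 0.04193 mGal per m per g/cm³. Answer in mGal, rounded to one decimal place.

Free-air correction = 0.3086 × 2452.0 = 756.69 mGal
Free-air anomaly = 980313.56 − 980954.23 + (756.69) = 116.02 mGal
Bouguer slab correction = 0.04193 × 1.82 × 2452.0 = 187.12 mGal
Simple Bouguer anomaly = 116.02 − (187.12) = -71.10 mGal

-71.1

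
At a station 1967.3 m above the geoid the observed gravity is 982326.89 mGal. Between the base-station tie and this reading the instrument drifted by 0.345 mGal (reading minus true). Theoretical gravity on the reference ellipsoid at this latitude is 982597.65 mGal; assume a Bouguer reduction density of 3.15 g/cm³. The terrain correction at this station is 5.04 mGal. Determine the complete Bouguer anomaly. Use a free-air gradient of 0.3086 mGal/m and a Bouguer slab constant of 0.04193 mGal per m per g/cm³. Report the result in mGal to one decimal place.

81.2

Drift-corrected reading = 982326.89 − (0.345) = 982326.545 mGal
Free-air correction = 0.3086 × 1967.3 = 607.11 mGal
Free-air anomaly = 982326.545 − 982597.65 + (607.11) = 336.005 mGal
Bouguer slab correction = 0.04193 × 3.15 × 1967.3 = 259.84 mGal
Simple Bouguer anomaly = 336.005 − (259.84) = 76.165 mGal
Complete Bouguer anomaly = 76.165 + 5.04 = 81.205 mGal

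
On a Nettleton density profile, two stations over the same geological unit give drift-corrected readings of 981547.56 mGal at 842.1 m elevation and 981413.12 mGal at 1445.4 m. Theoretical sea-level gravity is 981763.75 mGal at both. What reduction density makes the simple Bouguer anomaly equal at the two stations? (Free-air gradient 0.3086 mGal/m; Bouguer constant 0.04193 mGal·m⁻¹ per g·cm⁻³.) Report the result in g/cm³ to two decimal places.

2.05

Δg_obs = 981413.12 − 981547.56 = -134.44 mGal over Δh = 1445.4 − 842.1 = 603.3 m
Equal Bouguer anomalies ⇒ Δg_obs + (0.3086 − 0.04193ρ)·Δh = 0
0.3086 − 0.04193ρ = −Δg_obs/Δh = 0.22284
ρ = (0.3086 − 0.22284) / 0.04193 = 2.05 g/cm³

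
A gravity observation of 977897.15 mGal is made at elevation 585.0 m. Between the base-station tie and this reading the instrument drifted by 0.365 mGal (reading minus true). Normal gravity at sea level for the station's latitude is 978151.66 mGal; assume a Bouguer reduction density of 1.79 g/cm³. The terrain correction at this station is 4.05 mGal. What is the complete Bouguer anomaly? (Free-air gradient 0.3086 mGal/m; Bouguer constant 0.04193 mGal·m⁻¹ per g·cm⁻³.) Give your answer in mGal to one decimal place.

Drift-corrected reading = 977897.15 − (0.365) = 977896.785 mGal
Free-air correction = 0.3086 × 585.0 = 180.53 mGal
Free-air anomaly = 977896.785 − 978151.66 + (180.53) = -74.345 mGal
Bouguer slab correction = 0.04193 × 1.79 × 585.0 = 43.91 mGal
Simple Bouguer anomaly = -74.345 − (43.91) = -118.255 mGal
Complete Bouguer anomaly = -118.255 + 4.05 = -114.205 mGal

-114.2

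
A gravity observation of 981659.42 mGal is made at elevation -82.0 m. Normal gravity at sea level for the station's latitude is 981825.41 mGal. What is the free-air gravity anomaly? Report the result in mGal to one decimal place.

-191.3

Free-air correction = 0.3086 × -82.0 = -25.31 mGal
Free-air anomaly = 981659.42 − 981825.41 + (-25.31) = -191.30 mGal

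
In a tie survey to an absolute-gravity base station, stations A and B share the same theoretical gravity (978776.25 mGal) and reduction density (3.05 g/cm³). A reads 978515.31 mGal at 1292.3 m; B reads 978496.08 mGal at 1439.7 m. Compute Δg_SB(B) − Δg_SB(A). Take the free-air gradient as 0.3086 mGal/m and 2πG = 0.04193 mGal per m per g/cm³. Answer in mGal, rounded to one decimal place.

7.4

Δg_SB(A) = 978515.31 − 978776.25 + 0.3086×1292.3 − 0.04193×3.05×1292.3 = -27.40 mGal
Δg_SB(B) = 978496.08 − 978776.25 + 0.3086×1439.7 − 0.04193×3.05×1439.7 = -20.00 mGal
Difference = -20.00 − (-27.40) = 7.40 mGal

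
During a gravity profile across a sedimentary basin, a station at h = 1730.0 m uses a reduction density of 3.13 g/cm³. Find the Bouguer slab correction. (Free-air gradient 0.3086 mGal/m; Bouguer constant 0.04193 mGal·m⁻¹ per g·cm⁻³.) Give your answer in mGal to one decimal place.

227.0

Bouguer slab correction = 0.04193 × 3.13 × 1730.0 = 227.0 mGal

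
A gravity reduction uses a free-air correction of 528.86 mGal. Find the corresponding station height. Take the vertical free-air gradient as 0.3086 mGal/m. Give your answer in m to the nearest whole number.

1714

h = 528.86 / 0.3086 = 1713.74 m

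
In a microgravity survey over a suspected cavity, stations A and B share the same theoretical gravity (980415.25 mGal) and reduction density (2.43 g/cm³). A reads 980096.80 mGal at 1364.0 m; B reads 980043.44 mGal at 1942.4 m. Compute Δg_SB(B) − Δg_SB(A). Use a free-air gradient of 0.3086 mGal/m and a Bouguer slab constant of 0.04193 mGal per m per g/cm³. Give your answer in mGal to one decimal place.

66.2

Δg_SB(A) = 980096.80 − 980415.25 + 0.3086×1364.0 − 0.04193×2.43×1364.0 = -36.50 mGal
Δg_SB(B) = 980043.44 − 980415.25 + 0.3086×1942.4 − 0.04193×2.43×1942.4 = 29.70 mGal
Difference = 29.70 − (-36.50) = 66.20 mGal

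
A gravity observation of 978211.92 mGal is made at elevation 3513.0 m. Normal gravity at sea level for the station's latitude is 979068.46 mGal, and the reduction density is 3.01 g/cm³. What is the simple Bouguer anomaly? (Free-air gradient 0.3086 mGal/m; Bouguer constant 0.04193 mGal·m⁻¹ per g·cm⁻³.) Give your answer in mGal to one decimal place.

Free-air correction = 0.3086 × 3513.0 = 1084.11 mGal
Free-air anomaly = 978211.92 − 979068.46 + (1084.11) = 227.57 mGal
Bouguer slab correction = 0.04193 × 3.01 × 3513.0 = 443.37 mGal
Simple Bouguer anomaly = 227.57 − (443.37) = -215.80 mGal

-215.8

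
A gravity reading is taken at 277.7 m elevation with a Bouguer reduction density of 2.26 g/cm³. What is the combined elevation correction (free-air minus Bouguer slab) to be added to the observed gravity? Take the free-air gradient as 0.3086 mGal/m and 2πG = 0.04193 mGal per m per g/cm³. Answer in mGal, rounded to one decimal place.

Combined gradient = 0.3086 − 0.04193 × 2.26 = 0.2138382 mGal/m
Combined elevation correction = 0.2138382 × 277.7 = 59.4 mGal

59.4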